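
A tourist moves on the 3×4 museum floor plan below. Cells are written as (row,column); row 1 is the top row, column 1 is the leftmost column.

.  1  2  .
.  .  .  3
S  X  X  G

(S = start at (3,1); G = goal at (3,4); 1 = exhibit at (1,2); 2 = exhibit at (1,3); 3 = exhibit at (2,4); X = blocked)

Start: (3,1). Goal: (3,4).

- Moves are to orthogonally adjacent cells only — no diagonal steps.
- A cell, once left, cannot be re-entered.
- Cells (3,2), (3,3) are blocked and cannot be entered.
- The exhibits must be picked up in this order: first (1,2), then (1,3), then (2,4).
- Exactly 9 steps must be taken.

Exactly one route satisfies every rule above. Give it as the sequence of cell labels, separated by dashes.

The waypoints must appear in the order (1,2), (1,3), (2,4), with no cell reused.
Route from (3,1): 2× up (reaching (1,1)), right to (1,2), down to (2,2), right to (2,3), up to (1,3), right to (1,4), 2× down (reaching (3,4)) — 9 moves in all.
Check: order respected (1 at step 3, 2 at step 6, 3 at step 8); 9 moves as required.

(3,1) - (2,1) - (1,1) - (1,2) - (2,2) - (2,3) - (1,3) - (1,4) - (2,4) - (3,4)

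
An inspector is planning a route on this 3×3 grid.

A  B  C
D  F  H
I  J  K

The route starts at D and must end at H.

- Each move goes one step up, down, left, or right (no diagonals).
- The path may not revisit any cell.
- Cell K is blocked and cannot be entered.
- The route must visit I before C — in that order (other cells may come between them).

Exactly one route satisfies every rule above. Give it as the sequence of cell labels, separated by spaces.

The waypoints must appear in the order I, C, with no cell reused.
Route from D: down to I, right to J, 2× up (reaching B), right to C, down to H — 6 moves in all.
Check: order respected (I at step 1, C at step 5).

D I J F B C H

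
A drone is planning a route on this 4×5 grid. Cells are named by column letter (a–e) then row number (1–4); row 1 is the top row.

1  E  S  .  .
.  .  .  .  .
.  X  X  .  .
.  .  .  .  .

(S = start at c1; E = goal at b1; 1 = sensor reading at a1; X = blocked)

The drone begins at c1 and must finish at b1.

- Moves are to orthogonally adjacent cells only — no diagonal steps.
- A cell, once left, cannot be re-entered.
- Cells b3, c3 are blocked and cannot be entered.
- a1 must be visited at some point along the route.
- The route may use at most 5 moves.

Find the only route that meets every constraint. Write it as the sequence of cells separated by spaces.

Any route must reach a1 and still end at b1 within 5 moves, so the order of the required stops is forced.
Route from c1: down to c2, 2× left (reaching a2), up to a1, right to b1 — 5 moves in all.
Check: all required cells visited; 5 ≤ 5 moves.

c1 c2 b2 a2 a1 b1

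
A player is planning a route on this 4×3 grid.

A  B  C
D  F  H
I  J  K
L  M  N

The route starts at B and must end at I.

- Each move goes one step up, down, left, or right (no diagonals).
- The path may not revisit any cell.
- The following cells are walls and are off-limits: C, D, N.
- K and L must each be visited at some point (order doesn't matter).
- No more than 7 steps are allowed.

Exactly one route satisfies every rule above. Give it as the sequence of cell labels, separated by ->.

B -> F -> H -> K -> J -> M -> L -> I

The 7-move cap with required stops at K, L leaves no slack for detours.
Route from B: down 1 to F, right 1 to H, down 1 to K, left 1 to J, down 1 to M, left 1 to L, up 1 to I — 7 moves in all.
Check: all required cells visited; 7 ≤ 7 moves.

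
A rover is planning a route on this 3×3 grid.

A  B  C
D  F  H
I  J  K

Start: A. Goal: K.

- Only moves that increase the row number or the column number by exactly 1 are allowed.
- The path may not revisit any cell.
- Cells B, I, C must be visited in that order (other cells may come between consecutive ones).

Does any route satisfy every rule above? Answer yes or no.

I lies to the left of B, so going from B to I would need a leftward move — but moves only go right/down, so B cannot be visited before I.

no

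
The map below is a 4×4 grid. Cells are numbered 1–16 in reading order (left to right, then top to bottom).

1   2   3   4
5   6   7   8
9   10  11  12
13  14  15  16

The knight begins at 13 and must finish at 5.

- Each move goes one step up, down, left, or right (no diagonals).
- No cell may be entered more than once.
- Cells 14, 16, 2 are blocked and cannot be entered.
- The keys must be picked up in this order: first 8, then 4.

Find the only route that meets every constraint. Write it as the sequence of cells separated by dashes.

The waypoints must appear in the order 8, 4, with no cell reused.
Route from 13: up to 9, 3× right (reaching 12), 2× up (reaching 4), left to 3, down to 7, 2× left (reaching 5) — 10 moves in all.
Check: order respected (8 at step 5, 4 at step 6).

13 - 9 - 10 - 11 - 12 - 8 - 4 - 3 - 7 - 6 - 5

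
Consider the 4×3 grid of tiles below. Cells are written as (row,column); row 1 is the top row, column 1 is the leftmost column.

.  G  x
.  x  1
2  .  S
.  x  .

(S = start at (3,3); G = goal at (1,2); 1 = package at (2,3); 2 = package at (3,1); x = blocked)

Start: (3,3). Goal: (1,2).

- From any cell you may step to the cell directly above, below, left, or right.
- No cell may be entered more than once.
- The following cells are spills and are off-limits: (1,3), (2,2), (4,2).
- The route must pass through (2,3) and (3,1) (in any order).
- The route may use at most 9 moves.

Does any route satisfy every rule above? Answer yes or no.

(2,3) must be visited but has only one open neighbour ((3,3)), and it is neither the start nor the goal — the route would have to enter and leave through (3,3), re-entering it.

no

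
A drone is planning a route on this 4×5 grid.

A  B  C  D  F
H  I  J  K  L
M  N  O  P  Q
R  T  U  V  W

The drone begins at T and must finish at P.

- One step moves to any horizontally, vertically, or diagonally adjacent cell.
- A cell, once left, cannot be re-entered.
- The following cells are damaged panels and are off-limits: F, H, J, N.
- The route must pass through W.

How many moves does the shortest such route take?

4

Any route passes through W somewhere between T and P. Summing Chebyshev distances along the two legs (T → W → P) gives a lower bound of 3 + 1 = 4 moves.
A route of 4 moves achieves this: T → O → V → W → P.
Since 4 matches the lower bound, it is optimal.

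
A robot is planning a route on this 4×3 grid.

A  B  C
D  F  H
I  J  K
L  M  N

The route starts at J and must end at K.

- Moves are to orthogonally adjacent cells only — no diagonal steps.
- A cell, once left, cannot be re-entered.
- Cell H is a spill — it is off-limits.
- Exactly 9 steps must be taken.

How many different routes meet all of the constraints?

Need simple routes of exactly 9 moves from J to K (Manhattan distance 1, so 4 moves are spent on a detour and 4 undoing it).
Enumerating: J F B A D I L M N K.
That gives 1 route.

1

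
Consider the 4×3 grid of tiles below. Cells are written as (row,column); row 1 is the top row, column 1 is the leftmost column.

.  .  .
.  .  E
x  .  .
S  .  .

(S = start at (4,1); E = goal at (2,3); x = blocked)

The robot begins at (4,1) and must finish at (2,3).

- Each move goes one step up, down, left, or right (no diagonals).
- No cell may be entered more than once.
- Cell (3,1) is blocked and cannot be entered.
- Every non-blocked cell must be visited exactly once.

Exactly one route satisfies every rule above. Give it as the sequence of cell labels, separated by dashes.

Need to visit all 11 open cells exactly once, starting at (4,1) and ending at (2,3).
Cell (4,3) has only two open neighbours ((3,3) and (4,2)), so the path must pass straight through it: one of those is the cell it's entered from and the other is where it exits.
Route from (4,1): right 2 to (4,3), up 1 to (3,3), left 1 to (3,2), up 1 to (2,2), left 1 to (2,1), up 1 to (1,1), right 2 to (1,3), down 1 to (2,3) — 10 moves in all.
Check: all 11 open cells covered.

(4,1) - (4,2) - (4,3) - (3,3) - (3,2) - (2,2) - (2,1) - (1,1) - (1,2) - (1,3) - (2,3)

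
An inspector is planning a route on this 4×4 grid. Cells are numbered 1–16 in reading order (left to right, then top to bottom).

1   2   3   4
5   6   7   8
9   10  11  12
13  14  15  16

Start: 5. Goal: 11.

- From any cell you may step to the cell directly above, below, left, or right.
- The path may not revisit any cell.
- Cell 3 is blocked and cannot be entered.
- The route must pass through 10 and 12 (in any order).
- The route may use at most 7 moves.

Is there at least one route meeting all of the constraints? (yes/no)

yes

One route that works: 5 → 9 → 10 → 6 → 7 → 8 → 12 → 11.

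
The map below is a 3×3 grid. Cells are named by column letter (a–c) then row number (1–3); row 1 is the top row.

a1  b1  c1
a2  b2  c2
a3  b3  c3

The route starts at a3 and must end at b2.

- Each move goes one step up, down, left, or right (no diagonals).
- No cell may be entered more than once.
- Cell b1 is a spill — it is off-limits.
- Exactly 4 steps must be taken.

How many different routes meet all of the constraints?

Need simple routes of exactly 4 moves from a3 to b2 (Manhattan distance 2, so 1 moves are spent on a detour and 1 undoing it).
Enumerating: a3 b3 c3 c2 b2.
That gives 1 route.

1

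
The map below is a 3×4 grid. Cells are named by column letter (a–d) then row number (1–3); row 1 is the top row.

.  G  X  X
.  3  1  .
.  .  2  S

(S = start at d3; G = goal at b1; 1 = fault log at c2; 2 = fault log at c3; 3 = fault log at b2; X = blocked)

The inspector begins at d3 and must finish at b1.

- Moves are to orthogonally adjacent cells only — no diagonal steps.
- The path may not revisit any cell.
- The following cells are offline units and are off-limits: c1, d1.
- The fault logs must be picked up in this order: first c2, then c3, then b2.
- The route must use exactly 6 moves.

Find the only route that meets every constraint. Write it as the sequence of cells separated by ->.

The waypoints must appear in the order c2, c3, b2, with no cell reused.
Route from d3: up to d2, left to c2, down to c3, left to b3, 2× up (reaching b1) — 6 moves in all.
Check: order respected (1 at step 2, 2 at step 3, 3 at step 5); 6 moves as required.

d3 -> d2 -> c2 -> c3 -> b3 -> b2 -> b1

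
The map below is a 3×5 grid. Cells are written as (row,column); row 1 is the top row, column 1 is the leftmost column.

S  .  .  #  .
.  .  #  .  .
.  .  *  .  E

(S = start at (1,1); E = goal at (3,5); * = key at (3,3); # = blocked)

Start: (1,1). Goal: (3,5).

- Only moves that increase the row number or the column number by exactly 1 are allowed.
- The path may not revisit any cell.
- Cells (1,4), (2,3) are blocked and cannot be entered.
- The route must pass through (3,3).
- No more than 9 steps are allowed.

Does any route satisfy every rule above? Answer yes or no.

yes

One route that works: (1,1) → (2,1) → (3,1) → (3,2) → (3,3) → (3,4) → (3,5).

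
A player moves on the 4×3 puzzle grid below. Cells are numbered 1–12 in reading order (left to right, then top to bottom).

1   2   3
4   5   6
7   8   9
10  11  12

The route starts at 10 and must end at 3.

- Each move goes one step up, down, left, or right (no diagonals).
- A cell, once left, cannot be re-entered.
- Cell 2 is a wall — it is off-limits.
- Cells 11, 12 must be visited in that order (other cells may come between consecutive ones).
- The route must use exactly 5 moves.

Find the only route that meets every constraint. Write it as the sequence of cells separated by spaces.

The waypoints must appear in the order 11, 12, with no cell reused.
Route from 10: 2× right (reaching 12), 3× up (reaching 3) — 5 moves in all.
Check: order respected (11 at step 1, 12 at step 2); 5 moves as required.

10 11 12 9 6 3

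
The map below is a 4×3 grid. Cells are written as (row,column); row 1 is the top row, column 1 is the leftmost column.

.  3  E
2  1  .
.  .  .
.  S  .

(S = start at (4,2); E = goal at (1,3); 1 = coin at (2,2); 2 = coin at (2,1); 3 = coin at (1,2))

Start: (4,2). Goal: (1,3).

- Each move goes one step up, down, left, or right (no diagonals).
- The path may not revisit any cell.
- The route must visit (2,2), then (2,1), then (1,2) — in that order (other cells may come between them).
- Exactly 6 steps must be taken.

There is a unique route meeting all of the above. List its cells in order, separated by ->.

The waypoints must appear in the order (2,2), (2,1), (1,2), with no cell reused.
Route from (4,2): 2× up (reaching (2,2)), left to (2,1), up to (1,1), 2× right (reaching (1,3)) — 6 moves in all.
Check: order respected (1 at step 2, 2 at step 3, 3 at step 5); 6 moves as required.

(4,2) -> (3,2) -> (2,2) -> (2,1) -> (1,1) -> (1,2) -> (1,3)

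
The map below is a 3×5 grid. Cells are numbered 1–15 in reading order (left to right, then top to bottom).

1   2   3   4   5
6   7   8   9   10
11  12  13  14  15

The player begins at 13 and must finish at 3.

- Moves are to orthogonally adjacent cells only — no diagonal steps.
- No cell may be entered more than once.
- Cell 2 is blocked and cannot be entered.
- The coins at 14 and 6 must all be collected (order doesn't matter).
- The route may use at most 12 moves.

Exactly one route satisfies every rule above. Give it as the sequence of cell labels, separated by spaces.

The 12-move cap with required stops at 14, 6 leaves no slack for detours.
Route from 13: left 2 to 11, up 1 to 6, right 3 to 9, down 1 to 14, right 1 to 15, up 2 to 5, left 2 to 3 — 12 moves in all.
Check: all required cells visited; 12 ≤ 12 moves.

13 12 11 6 7 8 9 14 15 10 5 4 3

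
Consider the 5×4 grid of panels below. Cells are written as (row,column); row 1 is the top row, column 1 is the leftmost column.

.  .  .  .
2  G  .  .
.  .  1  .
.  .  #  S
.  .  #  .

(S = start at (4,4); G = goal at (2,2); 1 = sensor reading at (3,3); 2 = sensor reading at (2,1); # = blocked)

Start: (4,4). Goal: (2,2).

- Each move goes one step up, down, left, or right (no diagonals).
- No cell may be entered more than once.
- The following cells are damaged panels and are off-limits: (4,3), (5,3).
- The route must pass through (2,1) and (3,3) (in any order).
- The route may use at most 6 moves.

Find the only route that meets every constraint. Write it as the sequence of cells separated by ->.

The 6-move cap with required stops at (2,1), (3,3) leaves no slack for detours.
Route from (4,4): up to (3,4), 3× left (reaching (3,1)), up to (2,1), right to (2,2) — 6 moves in all.
Check: all required cells visited; 6 ≤ 6 moves.

(4,4) -> (3,4) -> (3,3) -> (3,2) -> (3,1) -> (2,1) -> (2,2)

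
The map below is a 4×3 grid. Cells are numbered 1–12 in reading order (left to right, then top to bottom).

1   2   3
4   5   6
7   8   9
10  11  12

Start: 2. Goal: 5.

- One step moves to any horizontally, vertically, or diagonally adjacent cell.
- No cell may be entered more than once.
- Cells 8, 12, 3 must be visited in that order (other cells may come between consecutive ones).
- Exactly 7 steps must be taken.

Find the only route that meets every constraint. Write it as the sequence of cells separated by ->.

The waypoints must appear in the order 8, 12, 3, with no cell reused.
Route from 2: down-left to 4, 2× down-right (reaching 12), 3× up (reaching 3), down-left to 5 — 7 moves in all.
Check: order respected (8 at step 2, 12 at step 3, 3 at step 6); 7 moves as required.

2 -> 4 -> 8 -> 12 -> 9 -> 6 -> 3 -> 5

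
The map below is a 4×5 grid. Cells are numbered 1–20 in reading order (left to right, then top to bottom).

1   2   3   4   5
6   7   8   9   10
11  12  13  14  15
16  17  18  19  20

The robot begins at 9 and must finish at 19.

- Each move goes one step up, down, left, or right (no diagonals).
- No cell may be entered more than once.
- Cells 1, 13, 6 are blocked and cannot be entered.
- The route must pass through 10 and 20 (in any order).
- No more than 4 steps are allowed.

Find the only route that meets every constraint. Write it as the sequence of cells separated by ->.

The 4-move cap with required stops at 10, 20 leaves no slack for detours.
Route from 9: right to 10, 2× down (reaching 20), left to 19 — 4 moves in all.
Check: all required cells visited; 4 ≤ 4 moves.

9 -> 10 -> 15 -> 20 -> 19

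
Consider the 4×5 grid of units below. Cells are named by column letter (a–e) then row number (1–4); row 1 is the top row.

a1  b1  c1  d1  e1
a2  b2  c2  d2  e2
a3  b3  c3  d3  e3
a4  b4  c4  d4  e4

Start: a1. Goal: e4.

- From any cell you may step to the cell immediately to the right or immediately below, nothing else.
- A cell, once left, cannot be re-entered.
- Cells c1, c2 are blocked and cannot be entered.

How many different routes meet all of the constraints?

13

A right/down-only route from a1 to e4 makes exactly 3 down-moves and 4 right-moves in some order.
With no other constraints that would be C(7,3) = 35 routes.
Subtract routes through each blocked cell (inclusion–exclusion for overlaps): − through c1: 10 − through c2: 18 + through c1&c2: 6 → 13.
That gives 13 routes.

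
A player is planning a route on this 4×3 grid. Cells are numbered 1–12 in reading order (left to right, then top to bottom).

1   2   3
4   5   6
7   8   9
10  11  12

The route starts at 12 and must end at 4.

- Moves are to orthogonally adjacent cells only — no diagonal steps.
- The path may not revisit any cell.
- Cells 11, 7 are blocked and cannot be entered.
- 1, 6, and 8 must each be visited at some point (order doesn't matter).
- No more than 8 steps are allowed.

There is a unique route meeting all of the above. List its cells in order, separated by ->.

The 8-move cap with required stops at 1, 6, 8 leaves no slack for detours.
Route from 12: up 1 to 9, left 1 to 8, up 1 to 5, right 1 to 6, up 1 to 3, left 2 to 1, down 1 to 4 — 8 moves in all.
Check: all required cells visited; 8 ≤ 8 moves.

12 -> 9 -> 8 -> 5 -> 6 -> 3 -> 2 -> 1 -> 4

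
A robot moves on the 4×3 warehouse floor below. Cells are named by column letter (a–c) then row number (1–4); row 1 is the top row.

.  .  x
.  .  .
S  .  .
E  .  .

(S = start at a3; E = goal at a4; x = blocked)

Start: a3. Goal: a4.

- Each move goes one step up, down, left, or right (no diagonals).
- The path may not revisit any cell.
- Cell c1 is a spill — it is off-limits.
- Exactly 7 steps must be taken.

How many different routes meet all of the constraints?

Need simple routes of exactly 7 moves from a3 to a4 (Manhattan distance 1, so 3 moves are spent on a detour and 3 undoing it).
Enumerating: a3 a2 a1 b1 b2 b3 b4 a4 | a3 a2 b2 b3 c3 c4 b4 a4 | a3 a2 b2 c2 c3 c4 b4 a4 | a3 a2 b2 c2 c3 b3 b4 a4 | a3 b3 b2 c2 c3 c4 b4 a4.
That gives 5 routes.

5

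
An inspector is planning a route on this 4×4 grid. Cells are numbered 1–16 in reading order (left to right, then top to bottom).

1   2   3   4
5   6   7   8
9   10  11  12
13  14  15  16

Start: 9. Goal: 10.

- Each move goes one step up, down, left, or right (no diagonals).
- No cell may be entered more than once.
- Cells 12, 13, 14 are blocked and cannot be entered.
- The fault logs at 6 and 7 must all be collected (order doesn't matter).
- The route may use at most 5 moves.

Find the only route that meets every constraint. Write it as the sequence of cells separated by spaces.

9 5 6 7 11 10

Any route must reach 6 and 7 and still end at 10 within 5 moves, so the order of the required stops is forced.
Route from 9: up to 5, 2× right (reaching 7), down to 11, left to 10 — 5 moves in all.
Check: all required cells visited; 5 ≤ 5 moves.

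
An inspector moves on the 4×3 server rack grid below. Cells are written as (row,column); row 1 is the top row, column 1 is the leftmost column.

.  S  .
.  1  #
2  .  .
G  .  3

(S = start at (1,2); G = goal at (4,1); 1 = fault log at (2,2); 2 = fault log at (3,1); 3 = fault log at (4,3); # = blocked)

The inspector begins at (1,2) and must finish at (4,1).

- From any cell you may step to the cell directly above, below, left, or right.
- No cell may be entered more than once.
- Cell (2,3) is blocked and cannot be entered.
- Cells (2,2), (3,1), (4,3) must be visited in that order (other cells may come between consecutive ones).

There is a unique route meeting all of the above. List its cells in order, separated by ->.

(1,2) -> (2,2) -> (2,1) -> (3,1) -> (3,2) -> (3,3) -> (4,3) -> (4,2) -> (4,1)

The waypoints must appear in the order (2,2), (3,1), (4,3), with no cell reused.
Route from (1,2): down to (2,2), left to (2,1), down to (3,1), 2× right (reaching (3,3)), down to (4,3), 2× left (reaching (4,1)) — 8 moves in all.
Check: order respected (1 at step 1, 2 at step 3, 3 at step 6).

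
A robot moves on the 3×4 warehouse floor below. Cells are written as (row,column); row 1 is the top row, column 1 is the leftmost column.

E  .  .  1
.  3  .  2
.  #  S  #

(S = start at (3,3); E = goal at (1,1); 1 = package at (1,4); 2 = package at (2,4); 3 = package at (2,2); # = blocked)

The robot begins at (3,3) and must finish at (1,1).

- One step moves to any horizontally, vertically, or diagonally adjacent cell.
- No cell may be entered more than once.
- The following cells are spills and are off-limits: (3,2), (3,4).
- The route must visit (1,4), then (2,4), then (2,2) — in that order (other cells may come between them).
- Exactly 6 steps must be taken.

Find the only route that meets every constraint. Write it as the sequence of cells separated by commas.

(3,3), (2,3), (1,4), (2,4), (1,3), (2,2), (1,1)

The waypoints must appear in the order (1,4), (2,4), (2,2), with no cell reused.
Route from (3,3): up to (2,3), up-right to (1,4), down to (2,4), up-left to (1,3), down-left to (2,2), up-left to (1,1) — 6 moves in all.
Check: order respected (1 at step 2, 2 at step 3, 3 at step 5); 6 moves as required.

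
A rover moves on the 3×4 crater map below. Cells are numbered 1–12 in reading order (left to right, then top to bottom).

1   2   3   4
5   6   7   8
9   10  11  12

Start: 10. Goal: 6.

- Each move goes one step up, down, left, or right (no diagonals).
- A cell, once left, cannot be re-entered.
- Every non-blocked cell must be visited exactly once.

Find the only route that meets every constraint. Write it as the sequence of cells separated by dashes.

Need to visit all 12 open cells exactly once, starting at 10 and ending at 6.
Cell 4 has only two open neighbours (8 and 3), so the path must pass straight through it: one of those is the cell it's entered from and the other is where it exits.
Route from 10: left to 9, 2× up (reaching 1), 3× right (reaching 4), 2× down (reaching 12), left to 11, up to 7, left to 6 — 11 moves in all.
Check: all 12 open cells covered.

10 - 9 - 5 - 1 - 2 - 3 - 4 - 8 - 12 - 11 - 7 - 6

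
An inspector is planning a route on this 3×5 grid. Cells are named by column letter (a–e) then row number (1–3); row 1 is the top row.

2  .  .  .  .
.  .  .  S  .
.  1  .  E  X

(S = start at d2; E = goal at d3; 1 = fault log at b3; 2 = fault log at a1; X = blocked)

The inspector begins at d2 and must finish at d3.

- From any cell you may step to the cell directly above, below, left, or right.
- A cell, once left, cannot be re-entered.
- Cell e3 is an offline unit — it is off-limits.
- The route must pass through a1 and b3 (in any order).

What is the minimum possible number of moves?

9

Any route passes through a1 and b3 in some order between d2 and d3. Summing Manhattan distances along each leg and taking the cheapest ordering (d2 → a1 → b3 → d3) gives a lower bound of 4 + 3 + 2 = 9 moves.
A route of 9 moves achieves this: d2 → d1 → c1 → b1 → a1 → a2 → a3 → b3 → c3 → d3.
Since 9 matches the lower bound, it is optimal.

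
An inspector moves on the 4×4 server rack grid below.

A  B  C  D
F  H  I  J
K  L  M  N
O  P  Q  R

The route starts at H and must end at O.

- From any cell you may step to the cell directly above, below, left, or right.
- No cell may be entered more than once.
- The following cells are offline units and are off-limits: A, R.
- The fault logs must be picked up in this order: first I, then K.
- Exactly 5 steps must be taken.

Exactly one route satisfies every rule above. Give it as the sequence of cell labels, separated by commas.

The waypoints must appear in the order I, K, with no cell reused.
Route from H: right 1 to I, down 1 to M, left 2 to K, down 1 to O — 5 moves in all.
Check: order respected (I at step 1, K at step 4); 5 moves as required.

H, I, M, L, K, O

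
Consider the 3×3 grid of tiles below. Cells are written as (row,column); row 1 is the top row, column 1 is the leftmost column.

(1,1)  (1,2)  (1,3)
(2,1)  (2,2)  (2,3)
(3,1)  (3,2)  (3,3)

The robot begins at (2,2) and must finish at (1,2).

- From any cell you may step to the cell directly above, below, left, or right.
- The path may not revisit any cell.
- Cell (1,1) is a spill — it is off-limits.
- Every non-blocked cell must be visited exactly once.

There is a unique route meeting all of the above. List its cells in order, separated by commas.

Need to visit all 8 open cells exactly once, starting at (2,2) and ending at (1,2).
Cell (1,3) has only two open neighbours ((2,3) and (1,2)), so the path must pass straight through it: one of those is the cell it's entered from and the other is where it exits.
Route from (2,2): left 1 to (2,1), down 1 to (3,1), right 2 to (3,3), up 2 to (1,3), left 1 to (1,2) — 7 moves in all.
Check: all 8 open cells covered.

(2,2), (2,1), (3,1), (3,2), (3,3), (2,3), (1,3), (1,2)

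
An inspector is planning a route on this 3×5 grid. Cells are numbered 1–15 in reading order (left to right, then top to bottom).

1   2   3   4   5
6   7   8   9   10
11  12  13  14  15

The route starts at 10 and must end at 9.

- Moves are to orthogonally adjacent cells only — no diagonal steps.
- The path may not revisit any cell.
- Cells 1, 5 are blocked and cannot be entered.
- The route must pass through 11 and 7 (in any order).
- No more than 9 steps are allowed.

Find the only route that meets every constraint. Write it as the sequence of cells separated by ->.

10 -> 15 -> 14 -> 13 -> 12 -> 11 -> 6 -> 7 -> 8 -> 9

The budget equals the shortest possible length, so every move has to be on a shortest route through the required cells.
Route from 10: down to 15, 4× left (reaching 11), up to 6, 3× right (reaching 9) — 9 moves in all.
Check: all required cells visited; 9 ≤ 9 moves.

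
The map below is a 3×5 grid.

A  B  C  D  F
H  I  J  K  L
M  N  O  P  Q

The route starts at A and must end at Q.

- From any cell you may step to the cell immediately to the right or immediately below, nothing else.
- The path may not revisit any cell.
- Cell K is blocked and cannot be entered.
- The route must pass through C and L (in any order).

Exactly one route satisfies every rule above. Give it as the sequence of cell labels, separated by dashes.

A - B - C - D - F - L - Q

Moves only go right or down, so the column and row indices never decrease.
Route from A: right 4 to F, down 2 to Q — 6 moves in all.
Check: all required cells visited.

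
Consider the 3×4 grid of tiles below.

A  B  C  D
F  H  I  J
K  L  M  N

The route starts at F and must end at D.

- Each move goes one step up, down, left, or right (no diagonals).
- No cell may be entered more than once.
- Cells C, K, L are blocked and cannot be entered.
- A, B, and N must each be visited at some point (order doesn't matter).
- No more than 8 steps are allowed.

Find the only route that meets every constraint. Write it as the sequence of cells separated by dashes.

F - A - B - H - I - M - N - J - D

The budget equals the shortest possible length, so every move has to be on a shortest route through the required cells.
Route from F: up 1 to A, right 1 to B, down 1 to H, right 1 to I, down 1 to M, right 1 to N, up 2 to D — 8 moves in all.
Check: all required cells visited; 8 ≤ 8 moves.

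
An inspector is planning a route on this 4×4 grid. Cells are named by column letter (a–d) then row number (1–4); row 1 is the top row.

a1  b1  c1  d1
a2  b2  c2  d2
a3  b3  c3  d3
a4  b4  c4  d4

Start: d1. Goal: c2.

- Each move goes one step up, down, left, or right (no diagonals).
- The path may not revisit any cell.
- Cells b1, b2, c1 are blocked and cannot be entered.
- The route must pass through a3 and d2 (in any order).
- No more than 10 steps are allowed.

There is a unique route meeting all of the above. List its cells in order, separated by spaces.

The budget equals the shortest possible length, so every move has to be on a shortest route through the required cells.
Route from d1: down 3 to d4, left 3 to a4, up 1 to a3, right 2 to c3, up 1 to c2 — 10 moves in all.
Check: all required cells visited; 10 ≤ 10 moves.

d1 d2 d3 d4 c4 b4 a4 a3 b3 c3 c2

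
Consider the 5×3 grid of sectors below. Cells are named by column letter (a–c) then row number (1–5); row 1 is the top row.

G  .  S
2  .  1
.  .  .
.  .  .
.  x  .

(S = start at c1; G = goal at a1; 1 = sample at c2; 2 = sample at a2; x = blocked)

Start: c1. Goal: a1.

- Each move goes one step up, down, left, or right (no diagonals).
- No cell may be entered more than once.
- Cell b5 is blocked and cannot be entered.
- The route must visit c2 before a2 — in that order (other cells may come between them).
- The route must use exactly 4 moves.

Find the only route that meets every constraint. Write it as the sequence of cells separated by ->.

c1 -> c2 -> b2 -> a2 -> a1

The waypoints must appear in the order c2, a2, with no cell reused.
Route from c1: down 1 to c2, left 2 to a2, up 1 to a1 — 4 moves in all.
Check: order respected (1 at step 1, 2 at step 3); 4 moves as required.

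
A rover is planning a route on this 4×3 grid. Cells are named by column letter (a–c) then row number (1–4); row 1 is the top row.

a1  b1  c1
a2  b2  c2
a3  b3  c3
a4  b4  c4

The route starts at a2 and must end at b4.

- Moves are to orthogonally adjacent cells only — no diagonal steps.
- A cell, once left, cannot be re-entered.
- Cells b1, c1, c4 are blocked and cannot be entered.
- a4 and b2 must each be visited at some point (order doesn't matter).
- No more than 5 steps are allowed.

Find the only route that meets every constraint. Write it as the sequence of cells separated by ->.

a2 -> b2 -> b3 -> a3 -> a4 -> b4

The budget equals the shortest possible length, so every move has to be on a shortest route through the required cells.
Route from a2: right 1 to b2, down 1 to b3, left 1 to a3, down 1 to a4, right 1 to b4 — 5 moves in all.
Check: all required cells visited; 5 ≤ 5 moves.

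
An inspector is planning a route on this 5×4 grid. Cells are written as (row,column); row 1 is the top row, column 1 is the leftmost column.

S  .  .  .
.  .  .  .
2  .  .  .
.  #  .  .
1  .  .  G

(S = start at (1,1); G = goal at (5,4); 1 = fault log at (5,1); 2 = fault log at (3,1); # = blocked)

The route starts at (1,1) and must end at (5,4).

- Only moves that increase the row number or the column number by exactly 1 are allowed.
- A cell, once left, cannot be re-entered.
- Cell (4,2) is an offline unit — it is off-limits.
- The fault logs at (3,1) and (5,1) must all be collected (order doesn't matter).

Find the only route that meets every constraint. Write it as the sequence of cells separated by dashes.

Moves only go right or down, so the column and row indices never decrease.
Route from (1,1): 4× down (reaching (5,1)), 3× right (reaching (5,4)) — 7 moves in all.
Check: all required cells visited.

(1,1) - (2,1) - (3,1) - (4,1) - (5,1) - (5,2) - (5,3) - (5,4)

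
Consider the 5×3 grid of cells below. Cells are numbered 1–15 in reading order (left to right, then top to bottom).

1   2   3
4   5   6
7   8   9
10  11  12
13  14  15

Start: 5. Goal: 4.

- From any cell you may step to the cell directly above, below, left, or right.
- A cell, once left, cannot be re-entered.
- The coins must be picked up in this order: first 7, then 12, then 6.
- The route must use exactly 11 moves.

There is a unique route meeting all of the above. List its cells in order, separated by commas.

5, 8, 7, 10, 11, 12, 9, 6, 3, 2, 1, 4

The waypoints must appear in the order 7, 12, 6, with no cell reused.
Route from 5: down 1 to 8, left 1 to 7, down 1 to 10, right 2 to 12, up 3 to 3, left 2 to 1, down 1 to 4 — 11 moves in all.
Check: order respected (7 at step 2, 12 at step 5, 6 at step 7); 11 moves as required.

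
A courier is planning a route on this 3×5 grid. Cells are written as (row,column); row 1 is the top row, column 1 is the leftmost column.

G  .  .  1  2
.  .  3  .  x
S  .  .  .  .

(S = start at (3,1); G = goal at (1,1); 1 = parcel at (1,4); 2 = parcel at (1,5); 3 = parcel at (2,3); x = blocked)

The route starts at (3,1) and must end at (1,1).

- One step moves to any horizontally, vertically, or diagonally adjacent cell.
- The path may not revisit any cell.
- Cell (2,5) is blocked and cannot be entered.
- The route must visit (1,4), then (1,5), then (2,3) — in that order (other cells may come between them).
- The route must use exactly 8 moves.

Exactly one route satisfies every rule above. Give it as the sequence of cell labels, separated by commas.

(3,1), (2,2), (1,3), (1,4), (1,5), (2,4), (2,3), (1,2), (1,1)

The waypoints must appear in the order (1,4), (1,5), (2,3), with no cell reused.
Route from (3,1): up-right 2 to (1,3), right 2 to (1,5), down-left 1 to (2,4), left 1 to (2,3), up-left 1 to (1,2), left 1 to (1,1) — 8 moves in all.
Check: order respected (1 at step 3, 2 at step 4, 3 at step 6); 8 moves as required.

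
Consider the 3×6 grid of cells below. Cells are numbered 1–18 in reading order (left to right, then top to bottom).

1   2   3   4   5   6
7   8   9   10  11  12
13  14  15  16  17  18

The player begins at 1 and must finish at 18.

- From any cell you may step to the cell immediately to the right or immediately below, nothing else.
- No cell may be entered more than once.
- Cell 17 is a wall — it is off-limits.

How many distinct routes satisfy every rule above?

6

A right/down-only route from 1 to 18 makes exactly 2 down-moves and 5 right-moves in some order.
With no other constraints that would be C(7,2) = 21 routes.
Subtract routes through each blocked cell (inclusion–exclusion for overlaps): − through 17: 15 → 6.
That gives 6 routes.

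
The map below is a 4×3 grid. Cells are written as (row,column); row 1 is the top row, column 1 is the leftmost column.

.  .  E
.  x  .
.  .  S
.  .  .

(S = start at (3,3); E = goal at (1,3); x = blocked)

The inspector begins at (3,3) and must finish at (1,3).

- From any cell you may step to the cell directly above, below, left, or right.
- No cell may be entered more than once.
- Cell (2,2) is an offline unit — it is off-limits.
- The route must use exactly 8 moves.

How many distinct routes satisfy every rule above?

Need simple routes of exactly 8 moves from (3,3) to (1,3) (Manhattan distance 2, so 3 moves are spent on a detour and 3 undoing it).
Enumerating: (3,3) (4,3) (4,2) (3,2) (3,1) (2,1) (1,1) (1,2) (1,3) | (3,3) (4,3) (4,2) (4,1) (3,1) (2,1) (1,1) (1,2) (1,3) | (3,3) (3,2) (4,2) (4,1) (3,1) (2,1) (1,1) (1,2) (1,3).
That gives 3 routes.

3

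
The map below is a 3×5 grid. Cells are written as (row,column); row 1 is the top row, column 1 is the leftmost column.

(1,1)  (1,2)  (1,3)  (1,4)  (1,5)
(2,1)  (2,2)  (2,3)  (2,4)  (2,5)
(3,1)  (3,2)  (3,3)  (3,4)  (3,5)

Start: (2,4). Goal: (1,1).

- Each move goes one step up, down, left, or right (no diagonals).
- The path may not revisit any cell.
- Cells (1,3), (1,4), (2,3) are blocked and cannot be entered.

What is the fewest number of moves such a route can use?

6

The Manhattan distance from (2,4) to (1,1) is |2−1| + |4−1| = 4, so at least 4 moves are needed.
That bound ignores the blocked cells. Measuring each leg by the fewest moves that actually steer around them ((2,4)→(1,1): 6) raises the lower bound to 6.
A route of 6 moves exists: (2,4) → (3,4) → (3,3) → (3,2) → (2,2) → (1,2) → (1,1).
Since 6 matches that lower bound, it is optimal.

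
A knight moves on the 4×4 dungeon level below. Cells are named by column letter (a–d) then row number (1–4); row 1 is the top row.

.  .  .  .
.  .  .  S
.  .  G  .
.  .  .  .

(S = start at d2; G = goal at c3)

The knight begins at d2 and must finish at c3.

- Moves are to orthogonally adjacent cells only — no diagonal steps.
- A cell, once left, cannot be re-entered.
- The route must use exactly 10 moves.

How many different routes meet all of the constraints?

Need simple routes of exactly 10 moves from d2 to c3 (Manhattan distance 2, so 4 moves are spent on a detour and 4 undoing it).
Branch systematically from the start, pruning whenever the remaining move budget drops below the Manhattan distance to c3 or differs from it in parity. Grouping the completions by first move — via d1: 16; via d3: 5; via c2: 15 — and summing: 16 + 5 + 15 = 36.
That gives 36 routes.

36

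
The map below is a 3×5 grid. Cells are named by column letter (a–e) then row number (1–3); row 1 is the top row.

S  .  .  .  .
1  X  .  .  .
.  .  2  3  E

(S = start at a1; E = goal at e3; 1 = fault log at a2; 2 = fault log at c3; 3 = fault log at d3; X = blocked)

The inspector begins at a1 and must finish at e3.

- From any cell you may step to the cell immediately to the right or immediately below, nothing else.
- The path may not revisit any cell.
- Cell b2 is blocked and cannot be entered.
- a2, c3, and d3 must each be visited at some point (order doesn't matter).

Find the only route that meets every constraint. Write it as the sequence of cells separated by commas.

Moves only go right or down, so the column and row indices never decrease.
Route from a1: down 2 to a3, right 4 to e3 — 6 moves in all.
Check: all required cells visited.

a1, a2, a3, b3, c3, d3, e3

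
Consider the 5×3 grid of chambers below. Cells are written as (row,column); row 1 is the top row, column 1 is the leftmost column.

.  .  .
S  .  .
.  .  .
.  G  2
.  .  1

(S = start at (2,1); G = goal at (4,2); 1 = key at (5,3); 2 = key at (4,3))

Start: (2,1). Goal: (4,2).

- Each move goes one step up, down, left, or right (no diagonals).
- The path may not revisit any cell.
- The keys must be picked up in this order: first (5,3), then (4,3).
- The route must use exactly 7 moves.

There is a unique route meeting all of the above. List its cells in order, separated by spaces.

(2,1) (3,1) (4,1) (5,1) (5,2) (5,3) (4,3) (4,2)

The waypoints must appear in the order (5,3), (4,3), with no cell reused.
Route from (2,1): 3× down (reaching (5,1)), 2× right (reaching (5,3)), up to (4,3), left to (4,2) — 7 moves in all.
Check: order respected (1 at step 5, 2 at step 6); 7 moves as required.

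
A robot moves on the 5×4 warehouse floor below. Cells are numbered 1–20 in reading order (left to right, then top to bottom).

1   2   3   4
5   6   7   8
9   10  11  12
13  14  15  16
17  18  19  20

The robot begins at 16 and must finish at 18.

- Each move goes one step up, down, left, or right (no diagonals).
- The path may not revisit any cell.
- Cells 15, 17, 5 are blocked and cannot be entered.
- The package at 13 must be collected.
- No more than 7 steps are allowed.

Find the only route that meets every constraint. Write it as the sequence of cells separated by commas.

16, 12, 11, 10, 9, 13, 14, 18

The budget equals the shortest possible length, so every move has to be on a shortest route through the required cells.
Route from 16: up to 12, 3× left (reaching 9), down to 13, right to 14, down to 18 — 7 moves in all.
Check: all required cells visited; 7 ≤ 7 moves.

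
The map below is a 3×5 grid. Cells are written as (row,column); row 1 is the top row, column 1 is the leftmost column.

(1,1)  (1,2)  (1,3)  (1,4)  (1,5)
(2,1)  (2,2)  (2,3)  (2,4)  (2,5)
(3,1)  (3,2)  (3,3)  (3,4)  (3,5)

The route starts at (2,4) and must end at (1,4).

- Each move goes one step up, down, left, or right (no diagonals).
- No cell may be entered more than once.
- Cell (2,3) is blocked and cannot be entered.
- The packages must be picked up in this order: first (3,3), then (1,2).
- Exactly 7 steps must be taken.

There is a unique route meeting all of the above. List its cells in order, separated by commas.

The waypoints must appear in the order (3,3), (1,2), with no cell reused.
Route from (2,4): down 1 to (3,4), left 2 to (3,2), up 2 to (1,2), right 2 to (1,4) — 7 moves in all.
Check: order respected ((3,3) at step 2, (1,2) at step 5); 7 moves as required.

(2,4), (3,4), (3,3), (3,2), (2,2), (1,2), (1,3), (1,4)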